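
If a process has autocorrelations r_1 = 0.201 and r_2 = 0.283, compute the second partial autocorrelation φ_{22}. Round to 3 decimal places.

φ_{22} = (r_2 − r_1²) / (1 − r_1²)
r_1² = (0.201)² = 0.040401
Numerator = 0.283 − 0.0404 = 0.2426; denominator = 1 − 0.0404 = 0.9596
φ_{22} = 0.2426 / 0.9596 = 0.253

0.253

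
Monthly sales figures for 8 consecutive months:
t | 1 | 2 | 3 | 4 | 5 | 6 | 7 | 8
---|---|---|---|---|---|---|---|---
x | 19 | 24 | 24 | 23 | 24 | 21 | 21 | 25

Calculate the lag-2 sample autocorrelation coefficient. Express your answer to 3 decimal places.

-0.311

Mean x̄ = (19 + 24 + 24 + 23 + 24 + 21 + 21 + 25)/8 = 22.6250
Deviations from mean: -3.6250, 1.3750, 1.3750, 0.3750, 1.3750, -1.6250, -1.6250, 2.3750
Σ(x_t−x̄)(x_{t+2}−x̄) = (-4.9844) + (0.5156) + (1.8906) + (-0.6094) + (-2.2344) + (-3.8594) = -9.2813
Denominator Σ(x_t−x̄)² = 29.8750
r_2 = -9.2813 / 29.8750 = -0.311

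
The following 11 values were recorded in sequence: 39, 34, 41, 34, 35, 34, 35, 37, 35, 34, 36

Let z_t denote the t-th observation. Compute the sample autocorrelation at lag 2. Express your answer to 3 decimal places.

0.294

Mean z̄ = (39 + 34 + 41 + 34 + 35 + 34 + 35 + 37 + 35 + 34 + 36)/11 = 35.8182
Numerator Σ_{t=1}^{9}(z_t−z̄)(z_{t+2}−z̄) = 15.7521
Denominator Σ(z_t−z̄)² = 53.6364
r_2 = 15.7521 / 53.6364 = 0.294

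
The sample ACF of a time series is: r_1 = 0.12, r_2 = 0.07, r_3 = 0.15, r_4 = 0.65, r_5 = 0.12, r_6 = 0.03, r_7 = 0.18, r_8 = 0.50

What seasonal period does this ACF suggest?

The largest autocorrelation is r_4 = 0.65, with a weaker echo at lag 8 (0.50); the remaining lags stay at or below 0.18.
The dominant spike at lag 4 indicates a seasonal period of 4.

4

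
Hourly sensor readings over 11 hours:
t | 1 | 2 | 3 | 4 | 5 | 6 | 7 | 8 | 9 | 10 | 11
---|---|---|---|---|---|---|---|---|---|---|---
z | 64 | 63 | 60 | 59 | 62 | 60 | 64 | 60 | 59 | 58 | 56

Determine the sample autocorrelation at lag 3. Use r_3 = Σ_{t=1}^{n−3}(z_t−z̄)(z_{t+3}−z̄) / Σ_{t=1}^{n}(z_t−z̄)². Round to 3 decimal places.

-0.199

Mean z̄ = (64 + 63 + 60 + 59 + 62 + 60 + 64 + 60 + 59 + 58 + 56)/11 = 60.4545
Numerator Σ_{t=1}^{8}(z_t−z̄)(z_{t+3}−z̄) = -12.8926
Denominator Σ(z_t−z̄)² = 64.7273
r_3 = -12.8926 / 64.7273 = -0.199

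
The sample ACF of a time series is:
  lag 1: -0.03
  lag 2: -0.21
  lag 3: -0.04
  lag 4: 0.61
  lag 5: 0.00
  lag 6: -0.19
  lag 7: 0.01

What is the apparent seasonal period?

4

The largest autocorrelation is r_4 = 0.61; the remaining lags stay at or below 0.01.
The dominant spike at lag 4 indicates a seasonal period of 4.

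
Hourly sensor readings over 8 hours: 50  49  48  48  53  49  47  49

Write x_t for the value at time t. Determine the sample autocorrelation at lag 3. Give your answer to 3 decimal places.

0.025

Mean x̄ = (50 + 49 + 48 + 48 + 53 + 49 + 47 + 49)/8 = 49.1250
Numerator Σ_{t=1}^{5}(x_t−x̄)(x_{t+3}−x̄) = 0.5781
Denominator Σ(x_t−x̄)² = 22.8750
r_3 = 0.5781 / 22.8750 = 0.025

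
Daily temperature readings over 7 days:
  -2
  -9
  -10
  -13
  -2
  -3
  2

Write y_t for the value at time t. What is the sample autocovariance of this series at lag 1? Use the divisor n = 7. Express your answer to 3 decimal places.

5.784

Mean ȳ = (-2 − 9 − 10 − 13 − 2 − 3 + 2)/7 = -5.2857
Σ_{t=1}^{6}(y_t−ȳ)(y_{t+1}−ȳ) = 40.4898
γ_1 = 40.4898 / 7 = 5.784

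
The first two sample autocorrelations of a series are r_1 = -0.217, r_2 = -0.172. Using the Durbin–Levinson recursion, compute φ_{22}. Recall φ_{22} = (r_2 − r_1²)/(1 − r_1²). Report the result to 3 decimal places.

-0.230

φ_{22} = (r_2 − r_1²) / (1 − r_1²)
r_1² = (-0.217)² = 0.047089
Numerator = -0.172 − 0.0471 = -0.2191; denominator = 1 − 0.0471 = 0.9529
φ_{22} = -0.2191 / 0.9529 = -0.230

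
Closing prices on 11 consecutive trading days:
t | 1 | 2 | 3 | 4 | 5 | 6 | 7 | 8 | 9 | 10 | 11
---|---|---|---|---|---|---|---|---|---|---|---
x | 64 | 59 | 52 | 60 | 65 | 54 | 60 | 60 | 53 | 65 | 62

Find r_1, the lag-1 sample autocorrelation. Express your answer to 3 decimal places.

Mean x̄ = (64 + 59 + 52 + 60 + 65 + 54 + 60 + 60 + 53 + 65 + 62)/11 = 59.4545
Numerator Σ_{t=1}^{10}(x_t−x̄)(x_{t+1}−x̄) = -57.8430
Denominator Σ(x_t−x̄)² = 216.7273
r_1 = -57.8430 / 216.7273 = -0.267

-0.267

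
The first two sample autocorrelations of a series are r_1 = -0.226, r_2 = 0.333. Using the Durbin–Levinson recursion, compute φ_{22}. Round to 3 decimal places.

φ_{22} = (r_2 − r_1²) / (1 − r_1²)
r_1² = (-0.226)² = 0.051076
Numerator = 0.333 − 0.0511 = 0.2819; denominator = 1 − 0.0511 = 0.9489
φ_{22} = 0.2819 / 0.9489 = 0.297

0.297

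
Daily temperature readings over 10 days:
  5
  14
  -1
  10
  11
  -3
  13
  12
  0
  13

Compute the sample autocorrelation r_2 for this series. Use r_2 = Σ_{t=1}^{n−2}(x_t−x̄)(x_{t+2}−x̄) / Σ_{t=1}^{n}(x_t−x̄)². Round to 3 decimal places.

Mean x̄ = (5 + 14 − 1 + 10 + 11 − 3 + 13 + 12 + 0 + 13)/10 = 7.4000
Numerator Σ_{t=1}^{8}(x_t−x̄)(x_{t+2}−x̄) = -63.3200
Denominator Σ(x_t−x̄)² = 386.4000
r_2 = -63.3200 / 386.4000 = -0.164

-0.164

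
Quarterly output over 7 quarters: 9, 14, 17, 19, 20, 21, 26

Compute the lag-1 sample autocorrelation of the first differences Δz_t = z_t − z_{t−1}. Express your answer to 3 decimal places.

First differences Δz: 5, 3, 2, 1, 1, 5
Mean of differences = 2.8333
Numerator Σ(Δz_t−Δz̄)(Δz_{t+1}−Δz̄) = 1.1389
Denominator Σ(Δz_t−Δz̄)² = 16.8333
r_1(Δz) = 1.1389 / 16.8333 = 0.068

0.068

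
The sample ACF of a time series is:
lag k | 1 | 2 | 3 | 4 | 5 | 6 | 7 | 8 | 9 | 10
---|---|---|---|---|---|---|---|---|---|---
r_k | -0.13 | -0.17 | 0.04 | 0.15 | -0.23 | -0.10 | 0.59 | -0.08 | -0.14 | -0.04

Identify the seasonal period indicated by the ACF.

The largest autocorrelation is r_7 = 0.59; the remaining lags stay at or below 0.15.
The dominant spike at lag 7 indicates a seasonal period of 7.

7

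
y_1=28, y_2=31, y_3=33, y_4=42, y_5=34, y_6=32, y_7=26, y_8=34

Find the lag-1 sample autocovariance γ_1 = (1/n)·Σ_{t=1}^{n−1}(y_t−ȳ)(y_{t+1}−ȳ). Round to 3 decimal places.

Mean ȳ = (28 + 31 + 33 + 42 + 34 + 32 + 26 + 34)/8 = 32.5000
Deviations: -4.5000, -1.5000, 0.5000, 9.5000, 1.5000, -0.5000, -6.5000, 1.5000
Σ_{t=1}^{7}(y_t−ȳ)(y_{t+1}−ȳ) = 17.7500
γ_1 = 17.7500 / 8 = 2.219

2.219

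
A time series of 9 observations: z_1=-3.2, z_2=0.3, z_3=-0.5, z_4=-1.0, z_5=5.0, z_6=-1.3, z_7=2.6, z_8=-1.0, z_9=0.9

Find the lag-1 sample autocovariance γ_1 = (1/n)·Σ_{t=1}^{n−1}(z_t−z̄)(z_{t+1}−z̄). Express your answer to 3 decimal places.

Mean z̄ = (-3.2 + 0.3 − 0.5 − 1.0 + 5.0 − 1.3 + 2.6 − 1.0 + 0.9)/9 = 0.2000
Σ_{t=1}^{8}(z_t−z̄)(z_{t+1}−z̄) = -19.8500
γ_1 = -19.8500 / 9 = -2.206

-2.206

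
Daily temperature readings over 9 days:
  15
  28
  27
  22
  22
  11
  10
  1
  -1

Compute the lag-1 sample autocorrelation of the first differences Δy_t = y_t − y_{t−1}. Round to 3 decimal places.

First differences Δy: 13, -1, -5, 0, -11, -1, -9, -2
Mean of differences = -2.0000
Numerator Σ(Δy_t−Δȳ)(Δy_{t+1}−Δȳ) = -28.0000
Denominator Σ(Δy_t−Δȳ)² = 370.0000
r_1(Δy) = -28.0000 / 370.0000 = -0.076

-0.076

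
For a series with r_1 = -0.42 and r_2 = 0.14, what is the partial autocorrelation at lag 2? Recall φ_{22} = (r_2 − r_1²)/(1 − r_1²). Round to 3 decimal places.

-0.044

φ_{22} = (r_2 − r_1²) / (1 − r_1²)
r_1² = (-0.42)² = 0.1764
Numerator = 0.14 − 0.1764 = -0.0364; denominator = 1 − 0.1764 = 0.8236
φ_{22} = -0.0364 / 0.8236 = -0.044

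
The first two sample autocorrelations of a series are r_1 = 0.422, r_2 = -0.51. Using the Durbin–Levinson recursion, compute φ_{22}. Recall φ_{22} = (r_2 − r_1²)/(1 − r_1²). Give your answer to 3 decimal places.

-0.837

φ_{22} = (r_2 − r_1²) / (1 − r_1²)
r_1² = (0.422)² = 0.178084
Numerator = -0.51 − 0.1781 = -0.6881; denominator = 1 − 0.1781 = 0.8219
φ_{22} = -0.6881 / 0.8219 = -0.837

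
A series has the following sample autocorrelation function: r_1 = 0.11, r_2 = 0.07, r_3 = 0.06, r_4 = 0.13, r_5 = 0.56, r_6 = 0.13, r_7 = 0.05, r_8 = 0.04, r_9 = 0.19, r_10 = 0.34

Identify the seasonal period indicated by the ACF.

5

The largest autocorrelation is r_5 = 0.56, with a weaker echo at lag 10 (0.34); the remaining lags stay at or below 0.19.
The dominant spike at lag 5 indicates a seasonal period of 5.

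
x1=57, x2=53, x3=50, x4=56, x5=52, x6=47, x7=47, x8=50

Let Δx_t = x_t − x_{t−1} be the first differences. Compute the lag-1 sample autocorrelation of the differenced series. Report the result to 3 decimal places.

First differences Δx: -4, -3, 6, -4, -5, 0, 3
Mean of differences = -1.0000
Numerator Σ(Δx_t−Δx̄)(Δx_{t+1}−Δx̄) = -17.0000
Denominator Σ(Δx_t−Δx̄)² = 104.0000
r_1(Δx) = -17.0000 / 104.0000 = -0.163

-0.163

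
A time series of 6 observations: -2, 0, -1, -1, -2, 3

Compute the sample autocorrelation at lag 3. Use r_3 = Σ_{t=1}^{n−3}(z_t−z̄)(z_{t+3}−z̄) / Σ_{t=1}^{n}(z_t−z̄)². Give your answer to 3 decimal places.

-0.100

Mean z̄ = (-2 + 0 − 1 − 1 − 2 + 3)/6 = -0.5000
Numerator Σ_{t=1}^{3}(z_t−z̄)(z_{t+3}−z̄) = -1.7500
Denominator Σ(z_t−z̄)² = 17.5000
r_3 = -1.7500 / 17.5000 = -0.100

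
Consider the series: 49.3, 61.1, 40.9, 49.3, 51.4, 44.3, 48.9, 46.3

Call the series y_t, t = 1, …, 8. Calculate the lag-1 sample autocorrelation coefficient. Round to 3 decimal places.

Mean ȳ = (49.3 + 61.1 + 40.9 + 49.3 + 51.4 + 44.3 + 48.9 + 46.3)/8 = 48.9375
Deviations from mean: 0.3625, 12.1625, -8.0375, 0.3625, 2.4625, -4.6375, -0.0375, -2.6375
Σ(y_t−ȳ)(y_{t+1}−ȳ) = (4.4089) + (-97.7561) + (-2.9136) + (0.8927) + (-11.4198) + (0.1739) + (0.0989) = -106.5152
Denominator Σ(y_t−ȳ)² = 247.3188
r_1 = -106.5152 / 247.3188 = -0.431

-0.431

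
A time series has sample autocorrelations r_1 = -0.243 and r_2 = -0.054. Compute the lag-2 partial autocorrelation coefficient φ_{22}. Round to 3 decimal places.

-0.120

φ_{22} = (r_2 − r_1²) / (1 − r_1²)
r_1² = (-0.243)² = 0.059049
Numerator = -0.054 − 0.0590 = -0.1130; denominator = 1 − 0.0590 = 0.9410
φ_{22} = -0.1130 / 0.9410 = -0.120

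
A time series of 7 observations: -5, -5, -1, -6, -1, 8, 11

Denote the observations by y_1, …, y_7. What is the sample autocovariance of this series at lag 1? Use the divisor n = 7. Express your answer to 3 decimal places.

17.528

Mean ȳ = (-5 − 5 − 1 − 6 − 1 + 8 + 11)/7 = 0.1429
Deviations: -5.1429, -5.1429, -1.1429, -6.1429, -1.1429, 7.8571, 10.8571
Σ_{t=1}^{6}(y_t−ȳ)(y_{t+1}−ȳ) = 122.6939
γ_1 = 122.6939 / 7 = 17.528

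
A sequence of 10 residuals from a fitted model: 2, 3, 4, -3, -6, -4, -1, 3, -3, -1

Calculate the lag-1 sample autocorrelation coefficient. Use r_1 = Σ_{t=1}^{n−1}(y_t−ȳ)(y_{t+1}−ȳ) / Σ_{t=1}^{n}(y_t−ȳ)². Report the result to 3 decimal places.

Mean ȳ = (2 + 3 + 4 − 3 − 6 − 4 − 1 + 3 − 3 − 1)/10 = -0.6000
Numerator Σ_{t=1}^{9}(y_t−ȳ)(y_{t+1}−ȳ) = 38.4400
Denominator Σ(y_t−ȳ)² = 106.4000
r_1 = 38.4400 / 106.4000 = 0.361

0.361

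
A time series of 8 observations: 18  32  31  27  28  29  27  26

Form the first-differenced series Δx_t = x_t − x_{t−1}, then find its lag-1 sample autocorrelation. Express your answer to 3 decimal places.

-0.041

First differences Δx: 14, -1, -4, 1, 1, -2, -1
Mean of differences = 1.1429
Numerator Σ(Δx_t−Δx̄)(Δx_{t+1}−Δx̄) = -8.5918
Denominator Σ(Δx_t−Δx̄)² = 210.8571
r_1(Δx) = -8.5918 / 210.8571 = -0.041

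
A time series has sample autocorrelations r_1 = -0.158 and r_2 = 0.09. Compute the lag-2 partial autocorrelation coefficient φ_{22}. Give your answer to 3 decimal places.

φ_{22} = (r_2 − r_1²) / (1 − r_1²)
r_1² = (-0.158)² = 0.024964
Numerator = 0.09 − 0.0250 = 0.0650; denominator = 1 − 0.0250 = 0.9750
φ_{22} = 0.0650 / 0.9750 = 0.067

0.067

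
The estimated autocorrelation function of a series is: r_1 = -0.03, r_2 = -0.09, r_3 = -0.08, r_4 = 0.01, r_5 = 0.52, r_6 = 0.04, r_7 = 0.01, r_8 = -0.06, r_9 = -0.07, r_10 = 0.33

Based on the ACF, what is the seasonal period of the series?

The largest autocorrelation is r_5 = 0.52, with a weaker echo at lag 10 (0.33); the remaining lags stay at or below 0.04.
The dominant spike at lag 5 indicates a seasonal period of 5.

5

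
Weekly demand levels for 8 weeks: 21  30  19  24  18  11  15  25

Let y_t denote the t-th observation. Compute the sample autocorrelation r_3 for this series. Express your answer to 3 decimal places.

Mean ȳ = (21 + 30 + 19 + 24 + 18 + 11 + 15 + 25)/8 = 20.3750
Numerator Σ_{t=1}^{5}(y_t−ȳ)(y_{t+3}−ȳ) = -38.1719
Denominator Σ(y_t−ȳ)² = 251.8750
r_3 = -38.1719 / 251.8750 = -0.152

-0.152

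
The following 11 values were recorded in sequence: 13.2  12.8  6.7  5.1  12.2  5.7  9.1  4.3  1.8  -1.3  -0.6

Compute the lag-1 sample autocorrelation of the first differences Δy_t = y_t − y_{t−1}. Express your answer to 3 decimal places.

-0.532

First differences Δy: -0.4, -6.1, -1.6, 7.1, -6.5, 3.4, -4.8, -2.5, -3.1, 0.7
Mean of differences = -1.3800
Numerator Σ(Δy_t−Δȳ)(Δy_{t+1}−Δȳ) = -87.5124
Denominator Σ(Δy_t−Δȳ)² = 164.4960
r_1(Δy) = -87.5124 / 164.4960 = -0.532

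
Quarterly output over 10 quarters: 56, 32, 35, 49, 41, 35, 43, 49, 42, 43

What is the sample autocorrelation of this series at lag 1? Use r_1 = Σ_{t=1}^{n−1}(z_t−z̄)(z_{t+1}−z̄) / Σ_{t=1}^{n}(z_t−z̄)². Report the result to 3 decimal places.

Mean z̄ = (56 + 32 + 35 + 49 + 41 + 35 + 43 + 49 + 42 + 43)/10 = 42.5000
Numerator Σ_{t=1}^{9}(z_t−z̄)(z_{t+1}−z̄) = -114.2500
Denominator Σ(z_t−z̄)² = 492.5000
r_1 = -114.2500 / 492.5000 = -0.232

-0.232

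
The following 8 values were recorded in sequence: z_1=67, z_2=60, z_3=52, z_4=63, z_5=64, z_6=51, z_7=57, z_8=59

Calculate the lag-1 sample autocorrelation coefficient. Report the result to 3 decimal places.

Mean z̄ = (67 + 60 + 52 + 63 + 64 + 51 + 57 + 59)/8 = 59.1250
Deviations from mean: 7.8750, 0.8750, -7.1250, 3.8750, 4.8750, -8.1250, -2.1250, -0.1250
Numerator Σ_{t=1}^{7}(z_t−z̄)(z_{t+1}−z̄) = -30.1406
Denominator Σ(z_t−z̄)² = 222.8750
r_1 = -30.1406 / 222.8750 = -0.135

-0.135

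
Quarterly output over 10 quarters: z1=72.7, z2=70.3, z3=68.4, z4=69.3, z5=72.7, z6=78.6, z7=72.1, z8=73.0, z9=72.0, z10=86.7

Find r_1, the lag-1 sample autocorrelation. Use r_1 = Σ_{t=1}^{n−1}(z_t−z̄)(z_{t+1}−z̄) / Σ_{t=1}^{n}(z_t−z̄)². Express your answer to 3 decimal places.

Mean z̄ = (72.7 + 70.3 + 68.4 + 69.3 + 72.7 + 78.6 + 72.1 + 73.0 + 72.0 + 86.7)/10 = 73.5800
Numerator Σ_{t=1}^{9}(z_t−z̄)(z_{t+1}−z̄) = 15.0116
Denominator Σ(z_t−z̄)² = 259.8160
r_1 = 15.0116 / 259.8160 = 0.058

0.058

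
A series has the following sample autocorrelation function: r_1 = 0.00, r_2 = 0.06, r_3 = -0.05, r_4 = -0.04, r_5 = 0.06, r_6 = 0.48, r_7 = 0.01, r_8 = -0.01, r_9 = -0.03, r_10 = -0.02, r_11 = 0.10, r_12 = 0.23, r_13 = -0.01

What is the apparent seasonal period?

The largest autocorrelation is r_6 = 0.48, with a weaker echo at lag 12 (0.23); the remaining lags stay at or below 0.10.
The dominant spike at lag 6 indicates a seasonal period of 6.

6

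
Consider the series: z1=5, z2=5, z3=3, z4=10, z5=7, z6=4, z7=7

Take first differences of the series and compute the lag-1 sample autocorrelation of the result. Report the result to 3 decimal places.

First differences Δz: 0, -2, 7, -3, -3, 3
Mean of differences = 0.3333
Numerator Σ(Δz_t−Δz̄)(Δz_{t+1}−Δz̄) = -34.7778
Denominator Σ(Δz_t−Δz̄)² = 79.3333
r_1(Δz) = -34.7778 / 79.3333 = -0.438

-0.438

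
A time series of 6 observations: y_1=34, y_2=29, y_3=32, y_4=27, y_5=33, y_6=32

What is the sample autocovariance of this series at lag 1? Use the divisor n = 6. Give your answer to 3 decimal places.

Mean ȳ = (34 + 29 + 32 + 27 + 33 + 32)/6 = 31.1667
Deviations: 2.8333, -2.1667, 0.8333, -4.1667, 1.8333, 0.8333
Σ_{t=1}^{5}(y_t−ȳ)(y_{t+1}−ȳ) = -17.5278
γ_1 = -17.5278 / 6 = -2.921

-2.921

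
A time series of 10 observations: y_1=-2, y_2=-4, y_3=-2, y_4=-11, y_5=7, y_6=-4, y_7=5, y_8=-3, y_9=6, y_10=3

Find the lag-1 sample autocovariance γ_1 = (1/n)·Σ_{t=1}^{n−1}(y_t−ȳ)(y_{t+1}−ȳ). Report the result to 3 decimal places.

-10.525

Mean ȳ = (-2 − 4 − 2 − 11 + 7 − 4 + 5 − 3 + 6 + 3)/10 = -0.5000
Σ_{t=1}^{9}(y_t−ȳ)(y_{t+1}−ȳ) = -105.2500
γ_1 = -105.2500 / 10 = -10.525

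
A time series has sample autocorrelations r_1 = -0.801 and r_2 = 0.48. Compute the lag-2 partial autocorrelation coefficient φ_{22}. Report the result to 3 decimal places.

-0.451

φ_{22} = (r_2 − r_1²) / (1 − r_1²)
r_1² = (-0.801)² = 0.641601
Numerator = 0.48 − 0.6416 = -0.1616; denominator = 1 − 0.6416 = 0.3584
φ_{22} = -0.1616 / 0.3584 = -0.451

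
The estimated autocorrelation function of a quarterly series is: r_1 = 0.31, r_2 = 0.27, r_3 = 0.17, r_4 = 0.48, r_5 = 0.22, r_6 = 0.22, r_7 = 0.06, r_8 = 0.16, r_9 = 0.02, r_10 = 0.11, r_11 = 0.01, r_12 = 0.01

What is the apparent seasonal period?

The largest autocorrelation is r_4 = 0.48; the remaining lags stay at or below 0.31. The elevated value at lag 1 (0.31), dropping to 0.27 at lag 2, reflects decaying short-term dependence rather than seasonality.
The dominant spike at lag 4 indicates a seasonal period of 4.

4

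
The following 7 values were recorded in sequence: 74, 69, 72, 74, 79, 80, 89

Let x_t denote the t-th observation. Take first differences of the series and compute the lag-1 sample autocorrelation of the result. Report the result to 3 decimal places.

-0.174

First differences Δx: -5, 3, 2, 5, 1, 9
Mean of differences = 2.5000
Numerator Σ(Δx_t−Δx̄)(Δx_{t+1}−Δx̄) = -18.7500
Denominator Σ(Δx_t−Δx̄)² = 107.5000
r_1(Δx) = -18.7500 / 107.5000 = -0.174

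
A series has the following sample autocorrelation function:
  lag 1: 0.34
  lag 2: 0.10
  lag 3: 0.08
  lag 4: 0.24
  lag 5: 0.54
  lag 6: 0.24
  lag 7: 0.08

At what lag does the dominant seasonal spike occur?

5

The largest autocorrelation is r_5 = 0.54; the remaining lags stay at or below 0.34. The elevated value at lag 1 (0.34), dropping to 0.10 at lag 2, reflects decaying short-term dependence rather than seasonality.
The dominant spike at lag 5 indicates a seasonal period of 5.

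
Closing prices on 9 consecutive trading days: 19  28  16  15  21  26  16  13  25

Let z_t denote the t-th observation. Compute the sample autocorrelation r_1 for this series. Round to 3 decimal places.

-0.217

Mean z̄ = (19 + 28 + 16 + 15 + 21 + 26 + 16 + 13 + 25)/9 = 19.8889
Numerator Σ_{t=1}^{8}(z_t−z̄)(z_{t+1}−z̄) = -50.5679
Denominator Σ(z_t−z̄)² = 232.8889
r_1 = -50.5679 / 232.8889 = -0.217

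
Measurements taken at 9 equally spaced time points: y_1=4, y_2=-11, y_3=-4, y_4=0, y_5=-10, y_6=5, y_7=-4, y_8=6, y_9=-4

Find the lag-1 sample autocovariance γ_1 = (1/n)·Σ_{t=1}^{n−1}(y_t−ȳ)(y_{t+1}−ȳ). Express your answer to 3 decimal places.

-17.556

Mean ȳ = (4 − 11 − 4 + 0 − 10 + 5 − 4 + 6 − 4)/9 = -2.0000
Σ_{t=1}^{8}(y_t−ȳ)(y_{t+1}−ȳ) = -158.0000
γ_1 = -158.0000 / 9 = -17.556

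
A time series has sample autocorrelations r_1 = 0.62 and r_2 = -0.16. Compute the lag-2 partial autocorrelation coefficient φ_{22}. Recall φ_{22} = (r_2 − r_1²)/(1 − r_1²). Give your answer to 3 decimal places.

-0.884

φ_{22} = (r_2 − r_1²) / (1 − r_1²)
r_1² = (0.62)² = 0.3844
Numerator = -0.16 − 0.3844 = -0.5444; denominator = 1 − 0.3844 = 0.6156
φ_{22} = -0.5444 / 0.6156 = -0.884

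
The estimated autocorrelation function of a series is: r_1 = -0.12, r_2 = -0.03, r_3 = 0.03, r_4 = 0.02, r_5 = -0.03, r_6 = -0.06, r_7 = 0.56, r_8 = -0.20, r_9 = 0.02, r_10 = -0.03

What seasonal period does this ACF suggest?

7

The largest autocorrelation is r_7 = 0.56; the remaining lags stay at or below 0.03.
The dominant spike at lag 7 indicates a seasonal period of 7.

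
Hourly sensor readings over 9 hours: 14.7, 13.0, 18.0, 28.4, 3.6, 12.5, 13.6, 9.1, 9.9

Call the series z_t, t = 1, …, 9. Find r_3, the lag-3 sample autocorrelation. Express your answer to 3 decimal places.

Mean z̄ = (14.7 + 13.0 + 18.0 + 28.4 + 3.6 + 12.5 + 13.6 + 9.1 + 9.9)/9 = 13.6444
Σ(z_t−z̄)(z_{t+3}−z̄) = (15.5753) + (6.4731) + (-4.9847) + (-0.6558) + (45.6464) + (4.2853) = 66.3396
Denominator Σ(z_t−z̄)² = 375.1022
r_3 = 66.3396 / 375.1022 = 0.177

0.177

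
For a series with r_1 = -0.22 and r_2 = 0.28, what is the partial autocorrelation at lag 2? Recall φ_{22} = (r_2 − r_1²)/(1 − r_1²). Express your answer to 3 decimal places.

φ_{22} = (r_2 − r_1²) / (1 − r_1²)
r_1² = (-0.22)² = 0.0484
Numerator = 0.28 − 0.0484 = 0.2316; denominator = 1 − 0.0484 = 0.9516
φ_{22} = 0.2316 / 0.9516 = 0.243

0.243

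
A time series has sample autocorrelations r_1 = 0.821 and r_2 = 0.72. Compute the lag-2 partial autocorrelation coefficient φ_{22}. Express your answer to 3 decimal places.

0.141

φ_{22} = (r_2 − r_1²) / (1 − r_1²)
r_1² = (0.821)² = 0.674041
Numerator = 0.72 − 0.6740 = 0.0460; denominator = 1 − 0.6740 = 0.3260
φ_{22} = 0.0460 / 0.3260 = 0.141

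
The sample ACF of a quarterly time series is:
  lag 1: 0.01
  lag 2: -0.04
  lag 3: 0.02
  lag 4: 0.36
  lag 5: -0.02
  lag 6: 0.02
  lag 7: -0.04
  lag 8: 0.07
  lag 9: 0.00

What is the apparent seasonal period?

4

The largest autocorrelation is r_4 = 0.36; the remaining lags stay at or below 0.07.
The dominant spike at lag 4 indicates a seasonal period of 4.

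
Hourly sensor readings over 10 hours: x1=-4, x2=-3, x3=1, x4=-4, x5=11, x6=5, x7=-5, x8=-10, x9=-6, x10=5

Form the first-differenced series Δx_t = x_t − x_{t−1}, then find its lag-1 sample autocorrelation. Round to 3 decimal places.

First differences Δx: 1, 4, -5, 15, -6, -10, -5, 4, 11
Mean of differences = 1.0000
Numerator Σ(Δx_t−Δx̄)(Δx_{t+1}−Δx̄) = -45.0000
Denominator Σ(Δx_t−Δx̄)² = 556.0000
r_1(Δx) = -45.0000 / 556.0000 = -0.081

-0.081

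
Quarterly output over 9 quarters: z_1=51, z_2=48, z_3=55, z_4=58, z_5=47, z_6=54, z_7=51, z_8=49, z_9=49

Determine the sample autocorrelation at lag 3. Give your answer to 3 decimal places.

Mean z̄ = (51 + 48 + 55 + 58 + 47 + 54 + 51 + 49 + 49)/9 = 51.3333
Σ(z_t−z̄)(z_{t+3}−z̄) = (-2.2222) + (14.4444) + (9.7778) + (-2.2222) + (10.1111) + (-6.2222) = 23.6667
Denominator Σ(z_t−z̄)² = 106.0000
r_3 = 23.6667 / 106.0000 = 0.223

0.223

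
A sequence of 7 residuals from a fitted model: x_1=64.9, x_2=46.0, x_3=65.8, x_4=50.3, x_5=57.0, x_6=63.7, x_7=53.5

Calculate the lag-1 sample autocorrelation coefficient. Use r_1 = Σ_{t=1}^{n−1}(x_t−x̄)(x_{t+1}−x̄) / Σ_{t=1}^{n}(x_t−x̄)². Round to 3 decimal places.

Mean x̄ = (64.9 + 46.0 + 65.8 + 50.3 + 57.0 + 63.7 + 53.5)/7 = 57.3143
Deviations from mean: 7.5857, -11.3143, 8.4857, -7.0143, -0.3143, 6.3857, -3.8143
Σ(x_t−x̄)(x_{t+1}−x̄) = (-85.8269) + (-96.0098) + (-59.5212) + (2.2045) + (-2.0069) + (-24.3569) = -265.5173
Denominator Σ(x_t−x̄)² = 362.1886
r_1 = -265.5173 / 362.1886 = -0.733

-0.733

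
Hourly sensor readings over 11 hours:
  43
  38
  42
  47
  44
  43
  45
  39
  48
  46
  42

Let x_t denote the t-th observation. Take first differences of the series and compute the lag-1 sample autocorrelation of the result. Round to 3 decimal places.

First differences Δx: -5, 4, 5, -3, -1, 2, -6, 9, -2, -4
Mean of differences = -0.1000
Numerator Σ(Δx_t−Δx̄)(Δx_{t+1}−Δx̄) = -89.2100
Denominator Σ(Δx_t−Δx̄)² = 216.9000
r_1(Δx) = -89.2100 / 216.9000 = -0.411

-0.411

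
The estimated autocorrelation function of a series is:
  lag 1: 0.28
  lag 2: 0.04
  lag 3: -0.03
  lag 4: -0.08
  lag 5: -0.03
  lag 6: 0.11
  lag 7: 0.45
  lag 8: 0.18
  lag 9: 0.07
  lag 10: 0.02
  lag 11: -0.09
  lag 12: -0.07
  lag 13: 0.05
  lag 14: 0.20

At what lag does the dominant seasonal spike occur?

The largest autocorrelation is r_7 = 0.45; the remaining lags stay at or below 0.28. The elevated value at lag 1 (0.28), dropping to 0.04 at lag 2, reflects decaying short-term dependence rather than seasonality.
The dominant spike at lag 7 indicates a seasonal period of 7.

7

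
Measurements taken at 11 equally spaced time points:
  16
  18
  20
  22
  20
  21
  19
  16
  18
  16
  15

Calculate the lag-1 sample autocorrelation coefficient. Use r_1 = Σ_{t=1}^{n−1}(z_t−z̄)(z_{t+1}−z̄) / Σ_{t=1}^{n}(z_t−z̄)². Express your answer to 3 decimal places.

0.494

Mean z̄ = (16 + 18 + 20 + 22 + 20 + 21 + 19 + 16 + 18 + 16 + 15)/11 = 18.2727
Numerator Σ_{t=1}^{10}(z_t−z̄)(z_{t+1}−z̄) = 26.7438
Denominator Σ(z_t−z̄)² = 54.1818
r_1 = 26.7438 / 54.1818 = 0.494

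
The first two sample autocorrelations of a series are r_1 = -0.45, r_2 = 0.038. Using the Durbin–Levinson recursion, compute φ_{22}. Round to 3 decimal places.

φ_{22} = (r_2 − r_1²) / (1 − r_1²)
r_1² = (-0.45)² = 0.2025
Numerator = 0.038 − 0.2025 = -0.1645; denominator = 1 − 0.2025 = 0.7975
φ_{22} = -0.1645 / 0.7975 = -0.206

-0.206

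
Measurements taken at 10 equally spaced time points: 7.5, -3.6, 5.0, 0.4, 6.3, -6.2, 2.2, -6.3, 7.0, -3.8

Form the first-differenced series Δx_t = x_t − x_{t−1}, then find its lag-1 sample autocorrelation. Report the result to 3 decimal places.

-0.790

First differences Δx: -11.1, 8.6, -4.6, 5.9, -12.5, 8.4, -8.5, 13.3, -10.8
Mean of differences = -1.2556
Numerator Σ(Δx_t−Δx̄)(Δx_{t+1}−Δx̄) = -657.2675
Denominator Σ(Δx_t−Δx̄)² = 831.5422
r_1(Δx) = -657.2675 / 831.5422 = -0.790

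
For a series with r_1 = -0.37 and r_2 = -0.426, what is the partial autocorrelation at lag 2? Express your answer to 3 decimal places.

-0.652

φ_{22} = (r_2 − r_1²) / (1 − r_1²)
r_1² = (-0.37)² = 0.1369
Numerator = -0.426 − 0.1369 = -0.5629; denominator = 1 − 0.1369 = 0.8631
φ_{22} = -0.5629 / 0.8631 = -0.652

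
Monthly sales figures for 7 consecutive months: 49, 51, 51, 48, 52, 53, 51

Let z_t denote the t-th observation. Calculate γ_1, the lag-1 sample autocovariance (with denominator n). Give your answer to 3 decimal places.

Mean z̄ = (49 + 51 + 51 + 48 + 52 + 53 + 51)/7 = 50.7143
Σ_{t=1}^{6}(z_t−z̄)(z_{t+1}−z̄) = -1.0816
γ_1 = -1.0816 / 7 = -0.155

-0.155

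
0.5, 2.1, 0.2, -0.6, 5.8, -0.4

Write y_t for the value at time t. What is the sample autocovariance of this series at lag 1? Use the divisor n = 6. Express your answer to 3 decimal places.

Mean ȳ = (0.5 + 2.1 + 0.2 − 0.6 + 5.8 − 0.4)/6 = 1.2667
Σ_{t=1}^{5}(y_t−ȳ)(y_{t+1}−ȳ) = -15.5544
γ_1 = -15.5544 / 6 = -2.592

-2.592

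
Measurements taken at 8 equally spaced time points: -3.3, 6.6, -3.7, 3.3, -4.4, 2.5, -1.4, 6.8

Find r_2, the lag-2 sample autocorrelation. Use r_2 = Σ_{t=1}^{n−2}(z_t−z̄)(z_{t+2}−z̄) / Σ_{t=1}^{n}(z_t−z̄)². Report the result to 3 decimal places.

0.557

Mean z̄ = (-3.3 + 6.6 − 3.7 + 3.3 − 4.4 + 2.5 − 1.4 + 6.8)/8 = 0.8000
Numerator Σ_{t=1}^{6}(z_t−z̄)(z_{t+2}−z̄) = 82.2400
Denominator Σ(z_t−z̄)² = 147.7200
r_2 = 82.2400 / 147.7200 = 0.557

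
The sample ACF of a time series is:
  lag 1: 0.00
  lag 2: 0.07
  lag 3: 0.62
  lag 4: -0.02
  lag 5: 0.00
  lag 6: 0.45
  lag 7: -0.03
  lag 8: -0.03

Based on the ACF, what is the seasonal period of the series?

The largest autocorrelation is r_3 = 0.62, with a weaker echo at lag 6 (0.45); the remaining lags stay at or below 0.07.
The dominant spike at lag 3 indicates a seasonal period of 3.

3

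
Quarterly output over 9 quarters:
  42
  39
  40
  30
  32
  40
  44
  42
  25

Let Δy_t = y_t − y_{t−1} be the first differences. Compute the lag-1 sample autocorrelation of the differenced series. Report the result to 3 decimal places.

First differences Δy: -3, 1, -10, 2, 8, 4, -2, -17
Mean of differences = -2.1250
Numerator Σ(Δy_t−Δȳ)(Δy_{t+1}−Δȳ) = 42.8594
Denominator Σ(Δy_t−Δȳ)² = 450.8750
r_1(Δy) = 42.8594 / 450.8750 = 0.095

0.095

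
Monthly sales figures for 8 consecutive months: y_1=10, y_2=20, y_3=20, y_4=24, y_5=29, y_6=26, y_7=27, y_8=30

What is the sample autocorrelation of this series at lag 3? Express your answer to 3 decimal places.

Mean ȳ = (10 + 20 + 20 + 24 + 29 + 26 + 27 + 30)/8 = 23.2500
Σ(y_t−ȳ)(y_{t+3}−ȳ) = (-9.9375) + (-18.6875) + (-8.9375) + (2.8125) + (38.8125) = 4.0625
Denominator Σ(y_t−ȳ)² = 297.5000
r_3 = 4.0625 / 297.5000 = 0.014

0.014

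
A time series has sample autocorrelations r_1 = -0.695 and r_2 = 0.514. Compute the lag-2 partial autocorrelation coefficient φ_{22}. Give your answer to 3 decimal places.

0.060

φ_{22} = (r_2 − r_1²) / (1 − r_1²)
r_1² = (-0.695)² = 0.483025
Numerator = 0.514 − 0.4830 = 0.0310; denominator = 1 − 0.4830 = 0.5170
φ_{22} = 0.0310 / 0.5170 = 0.060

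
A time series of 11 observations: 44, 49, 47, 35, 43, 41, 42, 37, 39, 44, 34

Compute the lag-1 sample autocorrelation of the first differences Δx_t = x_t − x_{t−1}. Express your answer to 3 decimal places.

-0.417

First differences Δx: 5, -2, -12, 8, -2, 1, -5, 2, 5, -10
Mean of differences = -1.0000
Numerator Σ(Δx_t−Δx̄)(Δx_{t+1}−Δx̄) = -161.0000
Denominator Σ(Δx_t−Δx̄)² = 386.0000
r_1(Δx) = -161.0000 / 386.0000 = -0.417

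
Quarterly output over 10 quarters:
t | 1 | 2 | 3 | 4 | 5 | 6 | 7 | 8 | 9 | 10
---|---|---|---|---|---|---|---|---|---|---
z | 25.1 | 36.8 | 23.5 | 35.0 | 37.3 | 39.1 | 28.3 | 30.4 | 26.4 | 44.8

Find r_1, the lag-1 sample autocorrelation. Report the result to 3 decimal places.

Mean z̄ = (25.1 + 36.8 + 23.5 + 35.0 + 37.3 + 39.1 + 28.3 + 30.4 + 26.4 + 44.8)/10 = 32.6700
Numerator Σ_{t=1}^{9}(z_t−z̄)(z_{t+1}−z̄) = -129.9449
Denominator Σ(z_t−z̄)² = 437.3610
r_1 = -129.9449 / 437.3610 = -0.297

-0.297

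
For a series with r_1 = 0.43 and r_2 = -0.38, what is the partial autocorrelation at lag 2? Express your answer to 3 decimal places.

-0.693

φ_{22} = (r_2 − r_1²) / (1 − r_1²)
r_1² = (0.43)² = 0.1849
Numerator = -0.38 − 0.1849 = -0.5649; denominator = 1 − 0.1849 = 0.8151
φ_{22} = -0.5649 / 0.8151 = -0.693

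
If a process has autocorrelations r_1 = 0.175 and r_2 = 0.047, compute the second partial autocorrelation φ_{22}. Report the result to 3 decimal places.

0.017

φ_{22} = (r_2 − r_1²) / (1 − r_1²)
r_1² = (0.175)² = 0.030625
Numerator = 0.047 − 0.0306 = 0.0164; denominator = 1 − 0.0306 = 0.9694
φ_{22} = 0.0164 / 0.9694 = 0.017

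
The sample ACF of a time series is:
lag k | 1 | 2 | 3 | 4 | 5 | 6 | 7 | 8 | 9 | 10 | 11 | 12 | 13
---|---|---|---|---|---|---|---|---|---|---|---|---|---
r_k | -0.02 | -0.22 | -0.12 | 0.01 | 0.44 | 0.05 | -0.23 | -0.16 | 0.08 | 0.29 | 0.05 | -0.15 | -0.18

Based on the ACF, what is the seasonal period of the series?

The largest autocorrelation is r_5 = 0.44, with a weaker echo at lag 10 (0.29); the remaining lags stay at or below 0.08.
The dominant spike at lag 5 indicates a seasonal period of 5.

5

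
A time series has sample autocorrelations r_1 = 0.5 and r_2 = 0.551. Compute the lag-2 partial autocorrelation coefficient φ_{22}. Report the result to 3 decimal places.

0.401

φ_{22} = (r_2 − r_1²) / (1 − r_1²)
r_1² = (0.5)² = 0.25
Numerator = 0.551 − 0.2500 = 0.3010; denominator = 1 − 0.2500 = 0.7500
φ_{22} = 0.3010 / 0.7500 = 0.401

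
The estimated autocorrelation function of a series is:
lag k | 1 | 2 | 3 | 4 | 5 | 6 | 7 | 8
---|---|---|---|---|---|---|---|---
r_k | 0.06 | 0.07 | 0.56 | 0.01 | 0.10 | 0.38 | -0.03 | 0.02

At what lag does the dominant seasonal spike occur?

The largest autocorrelation is r_3 = 0.56, with a weaker echo at lag 6 (0.38); the remaining lags stay at or below 0.10.
The dominant spike at lag 3 indicates a seasonal period of 3.

3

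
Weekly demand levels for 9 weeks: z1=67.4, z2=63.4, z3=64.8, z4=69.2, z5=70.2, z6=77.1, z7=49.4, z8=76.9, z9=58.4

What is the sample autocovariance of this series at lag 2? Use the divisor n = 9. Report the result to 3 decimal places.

Mean z̄ = (67.4 + 63.4 + 64.8 + 69.2 + 70.2 + 77.1 + 49.4 + 76.9 + 58.4)/9 = 66.3111
Σ_{t=1}^{7}(z_t−z̄)(z_{t+2}−z̄) = 197.4986
γ_2 = 197.4986 / 9 = 21.944

21.944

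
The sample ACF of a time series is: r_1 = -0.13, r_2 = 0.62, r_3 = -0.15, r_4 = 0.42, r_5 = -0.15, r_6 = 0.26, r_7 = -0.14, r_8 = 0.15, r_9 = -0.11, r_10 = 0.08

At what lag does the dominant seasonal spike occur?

2

The largest autocorrelation is r_2 = 0.62, with weaker echoes at lags 4 (0.42), 6 (0.26) and 8 (0.15); the remaining lags stay at or below 0.08.
The dominant spike at lag 2 indicates a seasonal period of 2.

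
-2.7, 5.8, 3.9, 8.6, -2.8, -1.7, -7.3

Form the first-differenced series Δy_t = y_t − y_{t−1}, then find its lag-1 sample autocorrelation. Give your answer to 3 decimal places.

First differences Δy: 8.5, -1.9, 4.7, -11.4, 1.1, -5.6
Mean of differences = -0.7667
Numerator Σ(Δy_t−Δȳ)(Δy_{t+1}−Δȳ) = -103.6978
Denominator Σ(Δy_t−Δȳ)² = 256.9533
r_1(Δy) = -103.6978 / 256.9533 = -0.404

-0.404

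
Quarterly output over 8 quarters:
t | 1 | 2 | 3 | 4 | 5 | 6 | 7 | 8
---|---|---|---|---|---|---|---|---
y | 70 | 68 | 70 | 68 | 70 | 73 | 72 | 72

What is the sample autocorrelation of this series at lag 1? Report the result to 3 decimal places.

0.397

Mean ȳ = (70 + 68 + 70 + 68 + 70 + 73 + 72 + 72)/8 = 70.3750
Numerator Σ_{t=1}^{7}(y_t−ȳ)(y_{t+1}−ȳ) = 9.4844
Denominator Σ(y_t−ȳ)² = 23.8750
r_1 = 9.4844 / 23.8750 = 0.397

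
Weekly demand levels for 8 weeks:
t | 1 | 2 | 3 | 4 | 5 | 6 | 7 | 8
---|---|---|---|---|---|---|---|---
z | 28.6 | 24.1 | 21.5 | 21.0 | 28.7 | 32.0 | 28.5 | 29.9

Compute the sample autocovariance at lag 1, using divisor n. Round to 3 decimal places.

Mean z̄ = (28.6 + 24.1 + 21.5 + 21.0 + 28.7 + 32.0 + 28.5 + 29.9)/8 = 26.7875
Σ_{t=1}^{7}(z_t−z̄)(z_{t+1}−z̄) = 53.0973
γ_1 = 53.0973 / 8 = 6.637

6.637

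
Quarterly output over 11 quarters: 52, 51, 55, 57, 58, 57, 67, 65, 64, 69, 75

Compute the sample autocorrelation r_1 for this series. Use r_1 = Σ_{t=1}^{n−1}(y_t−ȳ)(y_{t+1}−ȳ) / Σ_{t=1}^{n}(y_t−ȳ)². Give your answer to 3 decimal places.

0.597

Mean ȳ = (52 + 51 + 55 + 57 + 58 + 57 + 67 + 65 + 64 + 69 + 75)/11 = 60.9091
Numerator Σ_{t=1}^{10}(y_t−ȳ)(y_{t+1}−ȳ) = 345.4463
Denominator Σ(y_t−ȳ)² = 578.9091
r_1 = 345.4463 / 578.9091 = 0.597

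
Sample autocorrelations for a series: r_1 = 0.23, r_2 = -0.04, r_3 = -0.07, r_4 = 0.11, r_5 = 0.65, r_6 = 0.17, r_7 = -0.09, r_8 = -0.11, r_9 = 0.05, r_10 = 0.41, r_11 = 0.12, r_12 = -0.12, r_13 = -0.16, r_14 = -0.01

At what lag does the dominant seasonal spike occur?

5

The largest autocorrelation is r_5 = 0.65, with a weaker echo at lag 10 (0.41); the remaining lags stay at or below 0.23.
The dominant spike at lag 5 indicates a seasonal period of 5.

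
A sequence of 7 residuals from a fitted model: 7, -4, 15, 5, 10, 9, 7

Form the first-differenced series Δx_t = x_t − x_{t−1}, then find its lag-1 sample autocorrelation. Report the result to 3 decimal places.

First differences Δx: -11, 19, -10, 5, -1, -2
Mean of differences = 0.0000
Numerator Σ(Δx_t−Δx̄)(Δx_{t+1}−Δx̄) = -452.0000
Denominator Σ(Δx_t−Δx̄)² = 612.0000
r_1(Δx) = -452.0000 / 612.0000 = -0.739

-0.739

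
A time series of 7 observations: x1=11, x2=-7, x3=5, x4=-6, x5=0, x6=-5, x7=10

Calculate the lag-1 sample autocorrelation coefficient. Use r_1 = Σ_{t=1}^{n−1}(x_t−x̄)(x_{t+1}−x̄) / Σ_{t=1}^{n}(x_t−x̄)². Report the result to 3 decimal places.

Mean x̄ = (11 − 7 + 5 − 6 + 0 − 5 + 10)/7 = 1.1429
Deviations from mean: 9.8571, -8.1429, 3.8571, -7.1429, -1.1429, -6.1429, 8.8571
Σ(x_t−x̄)(x_{t+1}−x̄) = (-80.2653) + (-31.4082) + (-27.5510) + (8.1633) + (7.0204) + (-54.4082) = -178.4490
Denominator Σ(x_t−x̄)² = 346.8571
r_1 = -178.4490 / 346.8571 = -0.514

-0.514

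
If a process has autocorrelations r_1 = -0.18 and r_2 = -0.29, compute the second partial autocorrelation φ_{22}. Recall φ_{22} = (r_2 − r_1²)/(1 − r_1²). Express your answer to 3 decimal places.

φ_{22} = (r_2 − r_1²) / (1 − r_1²)
r_1² = (-0.18)² = 0.0324
Numerator = -0.29 − 0.0324 = -0.3224; denominator = 1 − 0.0324 = 0.9676
φ_{22} = -0.3224 / 0.9676 = -0.333

-0.333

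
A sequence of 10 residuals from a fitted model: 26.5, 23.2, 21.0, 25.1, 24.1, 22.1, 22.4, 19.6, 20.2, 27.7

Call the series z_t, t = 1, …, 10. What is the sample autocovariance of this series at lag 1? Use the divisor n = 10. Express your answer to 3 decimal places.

Mean z̄ = (26.5 + 23.2 + 21.0 + 25.1 + 24.1 + 22.1 + 22.4 + 19.6 + 20.2 + 27.7)/10 = 23.1900
Σ_{t=1}^{9}(z_t−z̄)(z_{t+1}−z̄) = -2.4791
γ_1 = -2.4791 / 10 = -0.248

-0.248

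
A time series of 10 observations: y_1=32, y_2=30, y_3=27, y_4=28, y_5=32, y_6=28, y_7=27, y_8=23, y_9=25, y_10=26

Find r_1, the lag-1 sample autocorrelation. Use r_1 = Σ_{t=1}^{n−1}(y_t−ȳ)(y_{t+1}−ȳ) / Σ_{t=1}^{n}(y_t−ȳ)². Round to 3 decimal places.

Mean ȳ = (32 + 30 + 27 + 28 + 32 + 28 + 27 + 23 + 25 + 26)/10 = 27.8000
Numerator Σ_{t=1}^{9}(y_t−ȳ)(y_{t+1}−ȳ) = 31.1600
Denominator Σ(y_t−ȳ)² = 75.6000
r_1 = 31.1600 / 75.6000 = 0.412

0.412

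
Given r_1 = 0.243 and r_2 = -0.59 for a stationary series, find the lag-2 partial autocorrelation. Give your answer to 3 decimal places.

-0.690

φ_{22} = (r_2 − r_1²) / (1 − r_1²)
r_1² = (0.243)² = 0.059049
Numerator = -0.59 − 0.0590 = -0.6490; denominator = 1 − 0.0590 = 0.9410
φ_{22} = -0.6490 / 0.9410 = -0.690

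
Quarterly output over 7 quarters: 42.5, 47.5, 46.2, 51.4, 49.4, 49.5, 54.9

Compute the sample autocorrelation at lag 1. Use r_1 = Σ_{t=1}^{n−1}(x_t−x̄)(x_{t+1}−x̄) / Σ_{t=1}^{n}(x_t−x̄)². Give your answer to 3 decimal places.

Mean x̄ = (42.5 + 47.5 + 46.2 + 51.4 + 49.4 + 49.5 + 54.9)/7 = 48.7714
Deviations from mean: -6.2714, -1.2714, -2.5714, 2.6286, 0.6286, 0.7286, 6.1286
Σ(x_t−x̄)(x_{t+1}−x̄) = (7.9737) + (3.2694) + (-6.7592) + (1.6522) + (0.4580) + (4.4651) = 11.0592
Denominator Σ(x_t−x̄)² = 92.9543
r_1 = 11.0592 / 92.9543 = 0.119

0.119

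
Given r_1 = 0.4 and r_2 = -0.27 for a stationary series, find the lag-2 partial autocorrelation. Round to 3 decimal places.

φ_{22} = (r_2 − r_1²) / (1 − r_1²)
r_1² = (0.4)² = 0.16
Numerator = -0.27 − 0.1600 = -0.4300; denominator = 1 − 0.1600 = 0.8400
φ_{22} = -0.4300 / 0.8400 = -0.512

-0.512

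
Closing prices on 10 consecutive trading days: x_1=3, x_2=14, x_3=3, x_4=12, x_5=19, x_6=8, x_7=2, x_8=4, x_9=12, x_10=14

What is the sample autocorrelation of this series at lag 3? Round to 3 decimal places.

-0.227

Mean x̄ = (3 + 14 + 3 + 12 + 19 + 8 + 2 + 4 + 12 + 14)/10 = 9.1000
Numerator Σ_{t=1}^{7}(x_t−x̄)(x_{t+3}−x̄) = -71.5300
Denominator Σ(x_t−x̄)² = 314.9000
r_3 = -71.5300 / 314.9000 = -0.227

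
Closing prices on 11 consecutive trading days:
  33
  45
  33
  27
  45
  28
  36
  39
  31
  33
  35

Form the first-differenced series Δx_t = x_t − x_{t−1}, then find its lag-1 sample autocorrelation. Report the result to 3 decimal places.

First differences Δx: 12, -12, -6, 18, -17, 8, 3, -8, 2, 2
Mean of differences = 0.2000
Numerator Σ(Δx_t−Δx̄)(Δx_{t+1}−Δx̄) = -631.6400
Denominator Σ(Δx_t−Δx̄)² = 1081.6000
r_1(Δx) = -631.6400 / 1081.6000 = -0.584

-0.584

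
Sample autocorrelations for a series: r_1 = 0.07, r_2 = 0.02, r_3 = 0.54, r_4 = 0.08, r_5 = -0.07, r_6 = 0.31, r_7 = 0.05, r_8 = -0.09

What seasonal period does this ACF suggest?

The largest autocorrelation is r_3 = 0.54, with a weaker echo at lag 6 (0.31); the remaining lags stay at or below 0.08.
The dominant spike at lag 3 indicates a seasonal period of 3.

3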